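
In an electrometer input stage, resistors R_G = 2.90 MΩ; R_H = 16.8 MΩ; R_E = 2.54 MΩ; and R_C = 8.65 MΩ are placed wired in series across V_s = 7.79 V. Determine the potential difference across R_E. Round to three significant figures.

V ≈ 0.641 V

Total series resistance ΣR = 2.90 + 16.8 + 2.54 + 8.65 = 30.89 MΩ.
V = V_s · R/ΣR = 7.79 × 0.08223 = 0.6406 V.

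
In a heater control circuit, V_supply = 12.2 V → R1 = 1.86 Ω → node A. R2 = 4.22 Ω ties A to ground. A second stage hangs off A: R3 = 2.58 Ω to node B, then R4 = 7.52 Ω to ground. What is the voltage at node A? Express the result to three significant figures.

V_A ≈ 7.51 V

Node A sees R2 in parallel with the series input of stage 2, R3 + R4 = 10.10 Ω.
Effective lower resistance at A: R2 ‖ 10.10 = 2.976 Ω.
First divider: V_A = V_supply · 2.976/(1.86 + 2.976) = 7.508 V.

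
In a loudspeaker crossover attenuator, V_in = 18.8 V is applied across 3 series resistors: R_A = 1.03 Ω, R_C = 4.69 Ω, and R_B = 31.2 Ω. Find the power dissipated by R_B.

The common current is I = 18.8/36.92 = 0.5092 A.
V(R_B) = I·R = 15.89 V; P = V·I = 15.89 × 0.5092 = 8.090 W.

P ≈ 8.09 W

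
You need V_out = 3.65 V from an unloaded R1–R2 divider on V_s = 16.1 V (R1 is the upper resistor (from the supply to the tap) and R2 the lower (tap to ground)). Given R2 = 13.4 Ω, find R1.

R1 ≈ 45.7 Ω

V_out/V_s = R2/(R1+R2) = 0.2267.
Rearranging, R1 = R2·(1−k)/k = 13.4 × 3.411 = 45.71 Ω.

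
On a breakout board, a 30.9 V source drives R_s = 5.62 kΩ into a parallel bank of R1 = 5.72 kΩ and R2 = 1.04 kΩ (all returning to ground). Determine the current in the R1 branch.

I ≈ 0.731 mA

Equivalent of the parallel group: R_p = 0.8800 kΩ.
Node voltage V_A = V_DC · R_p/(R_s + R_p) = 30.9 × 0.1354 = 4.183 V.
I(R1) = V_A / R1 = 4.183/5.72 = 0.7314 mA.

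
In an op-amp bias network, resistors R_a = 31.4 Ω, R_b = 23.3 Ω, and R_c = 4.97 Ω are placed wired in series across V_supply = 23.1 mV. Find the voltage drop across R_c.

ΣR = 31.4 + 23.3 + 4.97 = 59.67 Ω.
By the voltage-divider rule, V = 23.1 × 4.970/59.67 = 1.924 mV.

V ≈ 1.92 mV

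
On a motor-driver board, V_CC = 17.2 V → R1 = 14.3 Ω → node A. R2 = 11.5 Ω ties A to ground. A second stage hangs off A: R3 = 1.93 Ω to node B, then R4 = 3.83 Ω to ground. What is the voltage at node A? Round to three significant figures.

V_A ≈ 3.64 V

Node A sees R2 in parallel with the series input of stage 2, R3 + R4 = 5.760 Ω.
R2 ‖ (R3+R4) = 3.838 Ω.
V_A = 17.2 × 3.838/(14.3 + 3.838) = 3.639 V.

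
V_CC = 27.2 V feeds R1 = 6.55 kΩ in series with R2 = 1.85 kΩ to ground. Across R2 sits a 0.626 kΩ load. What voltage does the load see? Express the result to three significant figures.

The load sits in parallel with R2, giving an effective lower resistance R2' = R2·R_L/(R2+R_L) = 0.4677 kΩ.
Voltage divider with the loaded lower leg: V_out = 27.2 × 0.4677/(6.55 + 0.4677) = 27.2 × 0.06665 = 1.813 V.
(Unloaded it would be 5.99 V; the load pulls it down.)

V_out ≈ 1.81 V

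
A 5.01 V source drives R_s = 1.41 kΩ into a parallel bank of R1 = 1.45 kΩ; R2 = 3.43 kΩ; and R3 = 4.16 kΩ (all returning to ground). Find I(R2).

Equivalent of the parallel group: R_p = 0.8186 kΩ.
V_A = 5.01 × 0.8186/2.229 = 1.840 V.
I(R2) = V_A / R2 = 1.840/3.43 = 0.5365 mA.

I ≈ 0.537 mA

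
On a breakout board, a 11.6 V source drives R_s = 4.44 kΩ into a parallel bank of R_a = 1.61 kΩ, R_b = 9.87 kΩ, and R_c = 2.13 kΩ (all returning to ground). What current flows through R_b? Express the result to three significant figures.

I ≈ 0.187 mA

Equivalent of the parallel group: R_p = 0.8390 kΩ.
V_A by voltage divider: V_A = 11.6 × 0.8390/(4.44 + 0.8390) = 1.844 V.
I(R_b) = V_A / R_b = 1.844/9.87 = 0.1868 mA.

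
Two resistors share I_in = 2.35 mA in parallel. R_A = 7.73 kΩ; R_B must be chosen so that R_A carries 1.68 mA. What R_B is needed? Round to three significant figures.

R_B ≈ 19.4 kΩ

In a two-way split, I_A/I_in = R_B/(R_A + R_B).
With f = 0.7149, R_B = R_A · f/(1−f) = 7.73 × 2.507 = 19.38 kΩ.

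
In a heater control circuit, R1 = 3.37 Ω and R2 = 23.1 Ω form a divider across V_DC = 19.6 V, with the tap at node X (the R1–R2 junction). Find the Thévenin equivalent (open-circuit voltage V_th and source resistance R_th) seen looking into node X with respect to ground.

Open-circuit (no load on X): V_th = V_DC · R2/(R1 + R2) = 19.6 × 23.1/(3.370 + 23.1) = 17.10 V.
Zeroing V_DC shorts the top of R1 to ground, so R_th = R1 ‖ R2 = 2.941 Ω.

V_th ≈ 17.1 V, R_th ≈ 2.94 Ω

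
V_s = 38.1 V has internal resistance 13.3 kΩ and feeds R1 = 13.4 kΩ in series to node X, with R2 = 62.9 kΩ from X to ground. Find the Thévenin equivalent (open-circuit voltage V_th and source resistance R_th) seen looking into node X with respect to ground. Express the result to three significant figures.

R1' = 13.3 + 13.4 = 26.70 kΩ (source resistance + R1).
V_th is the unloaded tap voltage: V_s · R2/(R1'+R2) = 38.1 × 0.7020 = 26.75 V.
With V_s suppressed (replaced by a short), R_th = R1' ‖ R2 = (26.70 × 62.9)/(26.70 + 62.9) = 18.74 kΩ.

V_th ≈ 26.7 V, R_th ≈ 18.7 kΩ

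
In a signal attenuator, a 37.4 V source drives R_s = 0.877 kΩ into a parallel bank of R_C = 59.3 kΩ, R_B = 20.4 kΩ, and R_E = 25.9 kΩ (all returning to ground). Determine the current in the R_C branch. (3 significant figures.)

I ≈ 0.578 mA

Parallel bank: R_p = 1/(1/59.3 + 1/20.4 + 1/25.9) = 9.570 kΩ.
Node voltage V_A = V_CC · R_p/(R_s + R_p) = 37.4 × 0.9161 = 34.26 V.
Branch current I = V_A/R_C = 34.26/59.3 = 0.5777 mA.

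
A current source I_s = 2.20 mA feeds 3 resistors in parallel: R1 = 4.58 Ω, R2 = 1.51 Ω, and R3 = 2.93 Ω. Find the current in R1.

I ≈ 0.393 mA

ΣG = 1/4.58 + 1/1.51 + 1/2.93 = 1.222.
By the current-divider rule, I = I_s · G_k/ΣG = 2.20 × 0.1787 = 0.3931 mA.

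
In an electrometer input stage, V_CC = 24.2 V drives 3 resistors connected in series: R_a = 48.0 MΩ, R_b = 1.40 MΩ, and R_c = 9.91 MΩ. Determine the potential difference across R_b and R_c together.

Series total: ΣR = 48.0 + 1.40 + 9.91 = 59.31 MΩ.
R_{R_b..R_c} = 1.40 + 9.91 = 11.31 MΩ.
Voltage divider: V = V_CC · (11.31 / 59.31) = 24.2 × 0.1907 = 4.615 V.

V ≈ 4.61 V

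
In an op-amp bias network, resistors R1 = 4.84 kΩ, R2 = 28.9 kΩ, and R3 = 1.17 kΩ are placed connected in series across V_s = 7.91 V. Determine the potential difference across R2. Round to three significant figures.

V ≈ 6.55 V

ΣR = 4.84 + 28.9 + 1.17 = 34.91 kΩ.
Voltage divider: V = V_s · (28.90 / 34.91) = 7.91 × 0.8278 = 6.548 V.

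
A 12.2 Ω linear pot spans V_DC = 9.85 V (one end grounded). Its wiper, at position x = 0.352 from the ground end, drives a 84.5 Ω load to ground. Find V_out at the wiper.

Lower segment x·R_p = 4.294 Ω; upper segment (1−x)·R_p = 7.906 Ω.
R_L loads the lower segment: effective lower R = 4.087 Ω.
Then V_out = V_DC · 4.087/(7.906 + 4.087) = 3.357 V.

V_out ≈ 3.36 V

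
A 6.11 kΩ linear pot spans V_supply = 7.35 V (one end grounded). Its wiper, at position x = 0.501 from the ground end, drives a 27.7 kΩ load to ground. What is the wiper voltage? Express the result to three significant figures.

Split the track: R_lower = x·R_p = 3.061 kΩ, R_upper = (1−x)·R_p = 3.049 kΩ.
R_L loads the lower segment: effective lower R = 2.756 kΩ.
Loaded-divider output: V_out = 7.35 × 0.4748 = 3.490 V.
(Unloaded: V_out = x·V_supply = 3.68 V.)

V_out ≈ 3.49 V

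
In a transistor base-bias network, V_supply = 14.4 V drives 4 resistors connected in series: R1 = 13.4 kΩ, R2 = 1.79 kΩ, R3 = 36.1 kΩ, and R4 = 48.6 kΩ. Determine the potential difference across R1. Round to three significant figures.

V ≈ 1.93 V

Total series resistance ΣR = 13.4 + 1.79 + 36.1 + 48.6 = 99.89 kΩ.
Voltage divider: V = V_supply · (13.40 / 99.89) = 14.4 × 0.1341 = 1.932 V.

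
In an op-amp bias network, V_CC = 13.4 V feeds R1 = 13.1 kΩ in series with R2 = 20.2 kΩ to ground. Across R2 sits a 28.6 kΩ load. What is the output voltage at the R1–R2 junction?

V_out ≈ 6.36 V

First combine the lower leg with the load: R2 ‖ R_L = 11.84 kΩ.
Voltage divider with the loaded lower leg: V_out = 13.4 × 11.84/(13.1 + 11.84) = 13.4 × 0.4747 = 6.361 V.
(Unloaded it would be 8.13 V; the load pulls it down.)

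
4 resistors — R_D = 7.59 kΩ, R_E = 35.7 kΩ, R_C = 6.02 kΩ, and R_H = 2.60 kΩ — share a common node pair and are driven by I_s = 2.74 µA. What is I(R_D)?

I ≈ 0.508 µA

ΣG = 1/7.59 + 1/35.7 + 1/6.02 + 1/2.60 = 0.7105.
By the current-divider rule, I = I_s · G_k/ΣG = 2.74 × 0.1854 = 0.5081 µA.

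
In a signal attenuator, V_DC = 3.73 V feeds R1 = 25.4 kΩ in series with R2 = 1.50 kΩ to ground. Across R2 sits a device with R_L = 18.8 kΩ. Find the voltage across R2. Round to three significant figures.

V_out ≈ 0.193 V

The load sits in parallel with R2, giving an effective lower resistance R2' = R2·R_L/(R2+R_L) = 1.389 kΩ.
Voltage divider with the loaded lower leg: V_out = 3.73 × 1.389/(25.4 + 1.389) = 3.73 × 0.05186 = 0.1934 V.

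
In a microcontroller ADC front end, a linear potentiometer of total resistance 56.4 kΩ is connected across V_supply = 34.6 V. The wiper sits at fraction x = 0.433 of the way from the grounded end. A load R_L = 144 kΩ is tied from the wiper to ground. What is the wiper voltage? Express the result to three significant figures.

The pot divides into 31.98 kΩ above the wiper and 24.42 kΩ below.
Lower segment in parallel with the load: 24.42 ‖ 144 = 20.88 kΩ.
Loaded-divider output: V_out = 34.6 × 0.3950 = 13.67 V.

V_out ≈ 13.7 V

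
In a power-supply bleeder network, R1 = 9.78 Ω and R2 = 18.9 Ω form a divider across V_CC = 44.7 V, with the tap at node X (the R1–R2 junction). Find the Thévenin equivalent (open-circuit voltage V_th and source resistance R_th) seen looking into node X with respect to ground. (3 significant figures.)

V_th ≈ 29.5 V, R_th ≈ 6.44 Ω

Open-circuit (no load on X): V_th = V_CC · R2/(R1 + R2) = 44.7 × 18.9/(9.780 + 18.9) = 29.46 V.
Zeroing V_CC shorts the top of R1 to ground, so R_th = R1 ‖ R2 = 6.445 Ω.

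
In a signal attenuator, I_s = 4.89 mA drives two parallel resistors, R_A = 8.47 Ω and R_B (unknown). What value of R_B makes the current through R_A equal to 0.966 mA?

The fraction through R_A equals R_B/(R_A+R_B).
0.966/4.89 = R_B/(R_A + R_B) → R_B = R_A · (0.1975)/(1 − 0.1975) = 8.47 × 0.2462 = 2.085 Ω.

R_B ≈ 2.09 Ω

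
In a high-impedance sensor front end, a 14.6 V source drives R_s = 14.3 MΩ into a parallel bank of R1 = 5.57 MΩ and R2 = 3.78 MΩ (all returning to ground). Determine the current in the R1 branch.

Parallel bank: R_p = 1/(1/5.57 + 1/3.78) = 2.252 MΩ.
V_A by voltage divider: V_A = 14.6 × 2.252/(14.3 + 2.252) = 1.986 V.
Branch current I = V_A/R1 = 1.986/5.57 = 0.3566 µA.

I ≈ 0.357 µA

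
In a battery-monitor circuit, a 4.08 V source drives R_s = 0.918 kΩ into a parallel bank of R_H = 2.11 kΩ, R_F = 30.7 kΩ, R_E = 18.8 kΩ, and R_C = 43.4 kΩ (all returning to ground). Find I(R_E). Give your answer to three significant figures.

Equivalent of the parallel group: R_p = 1.716 kΩ.
V_A = 4.08 × 1.716/2.634 = 2.658 V.
Branch current I = V_A/R_E = 2.658/18.8 = 0.1414 mA.

I ≈ 0.141 mA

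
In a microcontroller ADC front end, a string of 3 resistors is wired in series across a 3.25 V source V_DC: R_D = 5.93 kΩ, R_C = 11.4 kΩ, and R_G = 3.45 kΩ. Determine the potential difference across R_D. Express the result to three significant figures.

ΣR = 5.93 + 11.4 + 3.45 = 20.78 kΩ.
Voltage divider: V = V_DC · (5.930 / 20.78) = 3.25 × 0.2854 = 0.9275 V.

V ≈ 0.927 V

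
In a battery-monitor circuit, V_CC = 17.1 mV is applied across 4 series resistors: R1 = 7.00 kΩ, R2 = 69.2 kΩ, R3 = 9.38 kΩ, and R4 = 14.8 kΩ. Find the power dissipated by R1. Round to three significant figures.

P ≈ 0.203 nW

ΣR = 100.4 kΩ → I = 17.1/100.4 = 0.1704 µA.
P(R1) = I²·R1 = (0.1704)² × 7.00 = 0.2031 nW.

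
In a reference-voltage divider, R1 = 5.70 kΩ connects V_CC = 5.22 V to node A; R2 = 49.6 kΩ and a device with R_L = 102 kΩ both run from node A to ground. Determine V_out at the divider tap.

First combine the lower leg with the load: R2 ‖ R_L = 33.37 kΩ.
Now apply the divider: V_out = 5.22 × 0.8541 = 4.458 V.

V_out ≈ 4.46 V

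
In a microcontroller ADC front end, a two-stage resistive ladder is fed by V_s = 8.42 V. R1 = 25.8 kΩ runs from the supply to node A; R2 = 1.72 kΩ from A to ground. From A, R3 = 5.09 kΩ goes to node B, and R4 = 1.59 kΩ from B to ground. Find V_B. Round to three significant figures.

Looking into the second stage from A: R3 + R4 = 6.680 kΩ appears in parallel with R2.
Effective lower resistance at A: R2 ‖ 6.680 = 1.368 kΩ.
First divider: V_A = V_s · 1.368/(25.8 + 1.368) = 0.4239 V.
Then the unloaded second divider: V_B = V_A × R4/(R3+R4) = 0.4239 × 0.2380 = 0.1009 V.

V_B ≈ 0.101 V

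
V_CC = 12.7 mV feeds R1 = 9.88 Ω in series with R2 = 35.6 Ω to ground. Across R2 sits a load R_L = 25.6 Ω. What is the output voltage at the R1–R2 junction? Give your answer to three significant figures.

First combine the lower leg with the load: R2 ‖ R_L = 14.89 Ω.
Then V_out = V_CC · R2'/(R1 + R2') = 12.7 × 14.89/24.77 = 7.635 mV.

V_out ≈ 7.63 mV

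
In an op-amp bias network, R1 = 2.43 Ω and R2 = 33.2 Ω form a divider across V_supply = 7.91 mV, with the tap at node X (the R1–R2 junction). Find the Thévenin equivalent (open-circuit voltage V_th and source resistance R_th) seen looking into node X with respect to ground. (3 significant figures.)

V_th ≈ 7.37 mV, R_th ≈ 2.26 Ω

V_th is the unloaded tap voltage: V_supply · R2/(R1+R2) = 7.91 × 0.9318 = 7.371 mV.
Looking into X with the source shorted: R_th = R1·R2/(R1+R2) = 2.430 × 33.2/35.63 = 2.264 Ω.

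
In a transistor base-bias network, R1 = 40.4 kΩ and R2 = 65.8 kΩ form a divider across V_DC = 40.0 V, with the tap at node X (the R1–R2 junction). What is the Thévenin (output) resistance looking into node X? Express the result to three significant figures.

Looking into X with the source shorted: R_th = R1·R2/(R1+R2) = 40.40 × 65.8/106.2 = 25.03 kΩ.

R_th ≈ 25.0 kΩ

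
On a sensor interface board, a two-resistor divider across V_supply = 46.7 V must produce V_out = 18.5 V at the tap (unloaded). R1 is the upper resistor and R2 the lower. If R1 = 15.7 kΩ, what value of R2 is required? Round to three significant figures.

R2 ≈ 10.3 kΩ

V_out/V_supply = R2/(R1+R2) = 0.3961.
So R2 = R1 · V_out/(V_supply − V_out) = 15.7 × 18.5/(46.7 − 18.5) = 15.7 × 0.6560 = 10.30 kΩ.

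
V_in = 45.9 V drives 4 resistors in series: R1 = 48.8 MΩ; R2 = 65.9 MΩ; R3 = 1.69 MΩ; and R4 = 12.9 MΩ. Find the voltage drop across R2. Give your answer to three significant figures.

Series total: ΣR = 48.8 + 65.9 + 1.69 + 12.9 = 129.3 MΩ.
Voltage divider: V = V_in · (65.90 / 129.3) = 45.9 × 0.5097 = 23.40 V.

V ≈ 23.4 V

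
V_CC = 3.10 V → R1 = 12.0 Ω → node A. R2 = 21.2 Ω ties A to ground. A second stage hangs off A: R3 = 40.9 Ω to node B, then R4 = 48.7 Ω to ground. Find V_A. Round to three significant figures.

V_A ≈ 1.82 V

Node A sees R2 in parallel with the series input of stage 2, R3 + R4 = 89.60 Ω.
R2 ‖ (R3+R4) = 17.14 Ω.
First divider: V_A = V_CC · 17.14/(12.0 + 17.14) = 1.824 V.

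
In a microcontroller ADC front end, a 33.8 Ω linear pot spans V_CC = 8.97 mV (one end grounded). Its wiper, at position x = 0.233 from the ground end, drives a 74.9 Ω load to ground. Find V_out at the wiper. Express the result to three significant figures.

V_out ≈ 1.93 mV

The pot divides into 25.92 Ω above the wiper and 7.875 Ω below.
R_L loads the lower segment: effective lower R = 7.126 Ω.
Then V_out = V_CC · 7.126/(25.92 + 7.126) = 1.934 mV.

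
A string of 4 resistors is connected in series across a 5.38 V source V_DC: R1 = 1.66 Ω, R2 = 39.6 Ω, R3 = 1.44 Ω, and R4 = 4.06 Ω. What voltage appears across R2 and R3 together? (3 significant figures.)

V ≈ 4.72 V

Series total: ΣR = 1.66 + 39.6 + 1.44 + 4.06 = 46.76 Ω.
R_{R2..R3} = 39.6 + 1.44 = 41.04 Ω.
Voltage divider: V = V_DC · (41.04 / 46.76) = 5.38 × 0.8777 = 4.722 V.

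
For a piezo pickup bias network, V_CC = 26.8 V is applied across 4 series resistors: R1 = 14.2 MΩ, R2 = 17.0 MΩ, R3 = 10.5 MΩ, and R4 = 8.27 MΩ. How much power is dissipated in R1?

P ≈ 4.08 µW

ΣR = 49.97 MΩ → I = 26.8/49.97 = 0.5363 µA.
V(R1) = I·R = 7.616 V; P = V·I = 7.616 × 0.5363 = 4.085 µW.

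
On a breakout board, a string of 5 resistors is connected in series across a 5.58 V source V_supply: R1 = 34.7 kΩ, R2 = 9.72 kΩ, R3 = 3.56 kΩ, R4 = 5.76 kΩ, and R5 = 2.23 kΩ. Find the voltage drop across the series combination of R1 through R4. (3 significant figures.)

ΣR = 34.7 + 9.72 + 3.56 + 5.76 + 2.23 = 55.97 kΩ.
R_{R1..R4} = 34.7 + 9.72 + 3.56 + 5.76 = 53.74 kΩ.
Voltage divider: V = V_supply · (53.74 / 55.97) = 5.58 × 0.9602 = 5.358 V.

V ≈ 5.36 V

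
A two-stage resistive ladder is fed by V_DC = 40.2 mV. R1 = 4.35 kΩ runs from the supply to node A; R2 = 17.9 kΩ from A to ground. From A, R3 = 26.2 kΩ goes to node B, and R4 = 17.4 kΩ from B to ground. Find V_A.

V_A ≈ 29.9 mV

Looking into the second stage from A: R3 + R4 = 43.60 kΩ appears in parallel with R2.
Effective lower resistance at A: R2 ‖ 43.60 = 12.69 kΩ.
So V_A = 40.2 × 0.7447 = 29.94 mV.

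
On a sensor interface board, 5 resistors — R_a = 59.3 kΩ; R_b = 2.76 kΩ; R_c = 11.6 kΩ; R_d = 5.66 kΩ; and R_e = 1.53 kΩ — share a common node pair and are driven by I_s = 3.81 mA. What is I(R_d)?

I ≈ 0.520 mA

ΣG = 1/59.3 + 1/2.76 + 1/11.6 + 1/5.66 + 1/1.53 = 1.296.
By the current-divider rule, I = I_s · G_k/ΣG = 3.81 × 0.1364 = 0.5195 mA.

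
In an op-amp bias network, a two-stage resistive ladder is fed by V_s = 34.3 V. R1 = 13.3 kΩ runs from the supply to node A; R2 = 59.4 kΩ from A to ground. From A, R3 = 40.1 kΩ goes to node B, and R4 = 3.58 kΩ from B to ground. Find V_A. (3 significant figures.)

Looking into the second stage from A: R3 + R4 = 43.68 kΩ appears in parallel with R2.
Effective lower resistance at A: R2 ‖ 43.68 = 25.17 kΩ.
V_A = 34.3 × 25.17/(13.3 + 25.17) = 22.44 V.

V_A ≈ 22.4 V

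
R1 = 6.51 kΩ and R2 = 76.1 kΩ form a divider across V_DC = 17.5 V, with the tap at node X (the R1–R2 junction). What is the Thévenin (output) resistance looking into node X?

Zeroing V_DC shorts the top of R1 to ground, so R_th = R1 ‖ R2 = 5.997 kΩ.

R_th ≈ 6.00 kΩ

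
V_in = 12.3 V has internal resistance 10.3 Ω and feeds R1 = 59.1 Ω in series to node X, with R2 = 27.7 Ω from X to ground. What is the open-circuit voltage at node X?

R1' = 10.3 + 59.1 = 69.40 Ω (source resistance + R1).
V_th is the unloaded tap voltage: V_in · R2/(R1'+R2) = 12.3 × 0.2853 = 3.509 V.

V_th ≈ 3.51 V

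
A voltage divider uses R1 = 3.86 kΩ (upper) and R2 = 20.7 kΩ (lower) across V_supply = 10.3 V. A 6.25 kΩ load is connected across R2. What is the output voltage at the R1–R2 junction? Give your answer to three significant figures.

R2 ‖ R_L = (20.7 × 6.25)/(20.7 + 6.25) = 4.801 kΩ.
Now apply the divider: V_out = 10.3 × 0.5543 = 5.709 V.
(Unloaded it would be 8.68 V; the load pulls it down.)

V_out ≈ 5.71 V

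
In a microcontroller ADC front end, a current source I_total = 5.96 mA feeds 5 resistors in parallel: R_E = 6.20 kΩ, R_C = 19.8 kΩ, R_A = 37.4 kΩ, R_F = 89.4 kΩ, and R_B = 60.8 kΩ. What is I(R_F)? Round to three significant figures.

I ≈ 0.250 mA

Total conductance ΣG = 1/6.20 + 1/19.8 + 1/37.4 + 1/89.4 + 1/60.8 = 0.2662 (units of 1/kΩ).
R_F takes the fraction G_k/ΣG = 0.01119/0.2662 = 0.04203, so I = 5.96 × 0.04203 = 0.2505 mA.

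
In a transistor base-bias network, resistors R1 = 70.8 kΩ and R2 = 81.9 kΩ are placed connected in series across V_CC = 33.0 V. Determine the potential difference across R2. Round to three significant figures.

V ≈ 17.7 V

ΣR = 70.8 + 81.9 = 152.7 kΩ.
V = V_CC · R/ΣR = 33.0 × 0.5363 = 17.70 V.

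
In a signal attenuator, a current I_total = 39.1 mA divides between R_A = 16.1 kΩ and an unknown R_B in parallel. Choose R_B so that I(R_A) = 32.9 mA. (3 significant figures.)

R_B ≈ 85.4 kΩ

In a two-way split, I_A/I_total = R_B/(R_A + R_B).
32.9/39.1 = R_B/(R_A + R_B) → R_B = R_A · (0.8414)/(1 − 0.8414) = 16.1 × 5.306 = 85.43 kΩ.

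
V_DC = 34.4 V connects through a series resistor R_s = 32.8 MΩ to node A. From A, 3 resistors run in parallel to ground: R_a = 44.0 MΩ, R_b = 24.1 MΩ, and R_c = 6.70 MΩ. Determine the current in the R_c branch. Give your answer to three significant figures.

I ≈ 0.642 µA

Combine the parallel branches: R_p = (1/44.0 + 1/24.1 + 1/6.70)⁻¹ = 4.684 MΩ.
V_A = 34.4 × 4.684/37.48 = 4.299 V.
I(R_c) = V_A / R_c = 4.299/6.70 = 0.6416 µA.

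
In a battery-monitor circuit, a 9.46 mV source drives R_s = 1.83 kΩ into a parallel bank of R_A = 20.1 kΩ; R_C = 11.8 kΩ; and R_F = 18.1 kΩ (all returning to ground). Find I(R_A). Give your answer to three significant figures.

I ≈ 0.349 µA

Parallel bank: R_p = 1/(1/20.1 + 1/11.8 + 1/18.1) = 5.270 kΩ.
V_A by voltage divider: V_A = 9.46 × 5.270/(1.83 + 5.270) = 7.022 mV.
I(R_A) = V_A / R_A = 7.022/20.1 = 0.3493 µA.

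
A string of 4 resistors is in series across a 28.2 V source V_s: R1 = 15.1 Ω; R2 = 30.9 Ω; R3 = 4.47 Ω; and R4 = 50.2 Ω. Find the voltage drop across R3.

Total series resistance ΣR = 15.1 + 30.9 + 4.47 + 50.2 = 100.7 Ω.
Voltage divider: V = V_s · (4.470 / 100.7) = 28.2 × 0.04440 = 1.252 V.

V ≈ 1.25 V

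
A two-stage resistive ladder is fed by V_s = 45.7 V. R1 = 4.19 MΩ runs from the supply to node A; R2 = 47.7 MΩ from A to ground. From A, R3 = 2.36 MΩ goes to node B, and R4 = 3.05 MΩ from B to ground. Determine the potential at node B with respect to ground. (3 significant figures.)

Looking into the second stage from A: R3 + R4 = 5.410 MΩ appears in parallel with R2.
Effective lower resistance at A: R2 ‖ 5.410 = 4.859 MΩ.
So V_A = 45.7 × 0.5370 = 24.54 V.
Then the unloaded second divider: V_B = V_A × R4/(R3+R4) = 24.54 × 0.5638 = 13.83 V.

V_B ≈ 13.8 V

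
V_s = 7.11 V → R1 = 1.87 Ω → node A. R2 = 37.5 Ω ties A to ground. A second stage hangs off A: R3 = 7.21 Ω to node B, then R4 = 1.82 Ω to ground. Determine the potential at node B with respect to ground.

Node A sees R2 in parallel with the series input of stage 2, R3 + R4 = 9.030 Ω.
Effective lower resistance at A: R2 ‖ 9.030 = 7.278 Ω.
So V_A = 7.11 × 0.7956 = 5.657 V.
Stage 2 is unloaded, so V_B = V_A · R4/(R3+R4) = 5.657 × 1.82/9.030 = 1.140 V.

V_B ≈ 1.14 V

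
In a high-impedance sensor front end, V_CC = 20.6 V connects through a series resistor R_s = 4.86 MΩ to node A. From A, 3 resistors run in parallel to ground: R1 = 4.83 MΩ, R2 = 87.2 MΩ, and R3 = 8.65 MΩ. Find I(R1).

I ≈ 1.63 µA

Parallel bank: R_p = 1/(1/4.83 + 1/87.2 + 1/8.65) = 2.993 MΩ.
V_A = 20.6 × 2.993/7.853 = 7.851 V.
Branch current I = V_A/R1 = 7.851/4.83 = 1.626 µA.
(Check via current divider: I_total = 2.623 µA; share G_k/ΣG = 0.6197 → same result.)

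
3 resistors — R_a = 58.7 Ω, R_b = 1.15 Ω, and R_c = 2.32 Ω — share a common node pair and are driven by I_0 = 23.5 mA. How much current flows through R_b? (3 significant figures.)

Conductances: ΣG = 1/58.7 + 1/1.15 + 1/2.32 = 1.318 (1/Ω).
By the current-divider rule, I = I_0 · G_k/ΣG = 23.5 × 0.6599 = 15.51 mA.

I ≈ 15.5 mA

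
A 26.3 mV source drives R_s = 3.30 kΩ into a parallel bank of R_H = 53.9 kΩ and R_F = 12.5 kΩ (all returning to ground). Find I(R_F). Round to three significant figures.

I ≈ 1.59 µA

Combine the parallel branches: R_p = (1/53.9 + 1/12.5)⁻¹ = 10.15 kΩ.
V_A = 26.3 × 10.15/13.45 = 19.85 mV.
I(R_F) = V_A / R_F = 19.85/12.5 = 1.588 µA.
(Check via current divider: I_total = 1.956 µA; share G_k/ΣG = 0.8117 → same result.)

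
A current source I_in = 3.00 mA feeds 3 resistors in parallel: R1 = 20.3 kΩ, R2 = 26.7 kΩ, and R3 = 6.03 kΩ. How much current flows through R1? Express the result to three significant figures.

ΣG = 1/20.3 + 1/26.7 + 1/6.03 = 0.2526.
R1 takes the fraction G_k/ΣG = 0.04926/0.2526 = 0.1951, so I = 3.00 × 0.1951 = 0.5852 mA.

I ≈ 0.585 mA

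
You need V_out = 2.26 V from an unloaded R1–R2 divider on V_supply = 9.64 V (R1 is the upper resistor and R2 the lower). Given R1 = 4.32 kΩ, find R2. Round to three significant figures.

Required fraction k = V_out/V_supply = 0.2344.
R2 = R1 · 0.2344/(1 − 0.2344) = 1.323 kΩ.

R2 ≈ 1.32 kΩ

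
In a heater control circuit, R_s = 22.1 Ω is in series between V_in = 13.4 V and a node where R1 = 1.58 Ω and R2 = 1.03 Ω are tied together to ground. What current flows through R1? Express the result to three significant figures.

I ≈ 0.233 A

Equivalent of the parallel group: R_p = 0.6235 Ω.
V_A by voltage divider: V_A = 13.4 × 0.6235/(22.1 + 0.6235) = 0.3677 V.
I(R1) = V_A / R1 = 0.3677/1.58 = 0.2327 A.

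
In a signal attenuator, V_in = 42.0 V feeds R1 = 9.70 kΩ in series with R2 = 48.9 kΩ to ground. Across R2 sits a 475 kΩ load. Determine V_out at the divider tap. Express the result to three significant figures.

V_out ≈ 34.5 V

R2 ‖ R_L = (48.9 × 475)/(48.9 + 475) = 44.34 kΩ.
Voltage divider with the loaded lower leg: V_out = 42.0 × 44.34/(9.70 + 44.34) = 42.0 × 0.8205 = 34.46 V.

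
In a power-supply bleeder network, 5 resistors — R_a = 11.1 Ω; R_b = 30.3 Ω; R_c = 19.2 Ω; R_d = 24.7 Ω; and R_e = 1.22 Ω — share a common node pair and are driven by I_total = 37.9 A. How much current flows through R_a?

I ≈ 3.30 A

ΣG = 1/11.1 + 1/30.3 + 1/19.2 + 1/24.7 + 1/1.22 = 1.035.
Current divider: I(R_a) = I_total · G_k/ΣG = 37.9 × (0.09009/1.035) = 37.9 × 0.08702 = 3.298 A.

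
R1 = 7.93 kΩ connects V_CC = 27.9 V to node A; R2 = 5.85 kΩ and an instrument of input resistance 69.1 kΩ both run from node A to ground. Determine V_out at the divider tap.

V_out ≈ 11.3 V

First combine the lower leg with the load: R2 ‖ R_L = 5.393 kΩ.
Then V_out = V_CC · R2'/(R1 + R2') = 27.9 × 5.393/13.32 = 11.29 V.
(Unloaded it would be 11.8 V; the load pulls it down.)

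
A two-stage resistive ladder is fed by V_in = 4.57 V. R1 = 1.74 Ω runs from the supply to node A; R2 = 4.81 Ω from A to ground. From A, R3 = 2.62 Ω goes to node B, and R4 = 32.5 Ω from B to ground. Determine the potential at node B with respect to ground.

V_B ≈ 3.00 V

Looking into the second stage from A: R3 + R4 = 35.12 Ω appears in parallel with R2.
Effective lower resistance at A: R2 ‖ 35.12 = 4.231 Ω.
V_A = 4.57 × 4.231/(1.74 + 4.231) = 3.238 V.
V_B = V_A × 0.9254 = 2.997 V.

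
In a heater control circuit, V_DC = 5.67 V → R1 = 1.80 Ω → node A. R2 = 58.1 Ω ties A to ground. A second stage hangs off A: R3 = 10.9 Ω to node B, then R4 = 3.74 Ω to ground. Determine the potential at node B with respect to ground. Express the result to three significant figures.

Looking into the second stage from A: R3 + R4 = 14.64 Ω appears in parallel with R2.
R2 ‖ (R3+R4) = 11.69 Ω.
So V_A = 5.67 × 0.8666 = 4.914 V.
Stage 2 is unloaded, so V_B = V_A · R4/(R3+R4) = 4.914 × 3.74/14.64 = 1.255 V.

V_B ≈ 1.26 V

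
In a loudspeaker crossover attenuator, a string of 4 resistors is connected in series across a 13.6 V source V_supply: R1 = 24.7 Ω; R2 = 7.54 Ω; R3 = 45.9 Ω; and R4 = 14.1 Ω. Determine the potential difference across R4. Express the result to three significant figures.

ΣR = 24.7 + 7.54 + 45.9 + 14.1 = 92.24 Ω.
Voltage divider: V = V_supply · (14.10 / 92.24) = 13.6 × 0.1529 = 2.079 V.

V ≈ 2.08 V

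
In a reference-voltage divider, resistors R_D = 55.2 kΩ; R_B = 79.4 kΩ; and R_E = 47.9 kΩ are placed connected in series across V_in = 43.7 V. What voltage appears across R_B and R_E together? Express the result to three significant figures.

Total series resistance ΣR = 55.2 + 79.4 + 47.9 = 182.5 kΩ.
R_{R_B..R_E} = 79.4 + 47.9 = 127.3 kΩ.
Voltage divider: V = V_in · (127.3 / 182.5) = 43.7 × 0.6975 = 30.48 V.

V ≈ 30.5 V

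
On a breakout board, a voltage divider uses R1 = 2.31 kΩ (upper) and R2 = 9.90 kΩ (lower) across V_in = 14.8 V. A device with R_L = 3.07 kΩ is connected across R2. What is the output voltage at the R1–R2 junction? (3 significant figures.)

R2 ‖ R_L = (9.90 × 3.07)/(9.90 + 3.07) = 2.343 kΩ.
Voltage divider with the loaded lower leg: V_out = 14.8 × 2.343/(2.31 + 2.343) = 14.8 × 0.5036 = 7.453 V.
(Unloaded it would be 12.0 V; the load pulls it down.)

V_out ≈ 7.45 V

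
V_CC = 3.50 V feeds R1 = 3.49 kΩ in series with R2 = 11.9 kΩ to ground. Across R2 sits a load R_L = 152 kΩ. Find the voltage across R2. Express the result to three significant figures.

R2 ‖ R_L = (11.9 × 152)/(11.9 + 152) = 11.04 kΩ.
Then V_out = V_CC · R2'/(R1 + R2') = 3.50 × 11.04/14.53 = 2.659 V.

V_out ≈ 2.66 V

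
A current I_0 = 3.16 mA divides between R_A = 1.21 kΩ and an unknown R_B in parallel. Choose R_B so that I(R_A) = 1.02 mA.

R_B ≈ 0.577 kΩ

Two-branch current divider: I_A = I_0 · R_B/(R_A + R_B).
With f = 0.3228, R_B = R_A · f/(1−f) = 1.21 × 0.4766 = 0.5767 kΩ.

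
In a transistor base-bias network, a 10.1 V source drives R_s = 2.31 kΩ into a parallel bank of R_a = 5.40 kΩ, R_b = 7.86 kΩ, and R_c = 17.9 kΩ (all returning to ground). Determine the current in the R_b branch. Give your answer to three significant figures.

Equivalent of the parallel group: R_p = 2.715 kΩ.
Node voltage V_A = V_s · R_p/(R_s + R_p) = 10.1 × 0.5403 = 5.457 V.
Branch current I = V_A/R_b = 5.457/7.86 = 0.6943 mA.

I ≈ 0.694 mA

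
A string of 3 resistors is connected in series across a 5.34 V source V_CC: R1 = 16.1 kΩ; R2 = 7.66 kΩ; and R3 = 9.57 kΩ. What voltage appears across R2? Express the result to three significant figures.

V ≈ 1.23 V

Series total: ΣR = 16.1 + 7.66 + 9.57 = 33.33 kΩ.
V = V_CC · R/ΣR = 5.34 × 0.2298 = 1.227 V.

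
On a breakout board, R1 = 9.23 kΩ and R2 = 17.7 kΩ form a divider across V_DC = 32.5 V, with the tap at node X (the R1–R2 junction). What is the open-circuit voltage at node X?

V_th ≈ 21.4 V

With X open, the divider is unloaded: V_th = 32.5 × 17.7/26.93 = 21.36 V.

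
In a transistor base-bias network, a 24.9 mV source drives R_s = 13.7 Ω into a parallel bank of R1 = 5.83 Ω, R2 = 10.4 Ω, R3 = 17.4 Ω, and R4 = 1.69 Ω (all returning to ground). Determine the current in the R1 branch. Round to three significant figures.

I ≈ 0.315 mA

Combine the parallel branches: R_p = (1/5.83 + 1/10.4 + 1/17.4 + 1/1.69)⁻¹ = 1.091 Ω.
Node voltage V_A = V_DC · R_p/(R_s + R_p) = 24.9 × 0.07374 = 1.836 mV.
I(R1) = V_A / R1 = 1.836/5.83 = 0.3149 mA.
(Equivalently: I_total = 1.683 mA, then current-divider fraction G_k/ΣG = 0.1871.)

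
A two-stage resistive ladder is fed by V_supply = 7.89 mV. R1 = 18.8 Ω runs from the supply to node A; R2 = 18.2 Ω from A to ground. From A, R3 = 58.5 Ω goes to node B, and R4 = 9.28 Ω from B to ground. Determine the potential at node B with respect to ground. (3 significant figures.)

V_B ≈ 0.468 mV

Node A sees R2 in parallel with the series input of stage 2, R3 + R4 = 67.78 Ω.
R2 ‖ (R3+R4) = 14.35 Ω.
First divider: V_A = V_supply · 14.35/(18.8 + 14.35) = 3.415 mV.
Stage 2 is unloaded, so V_B = V_A · R4/(R3+R4) = 3.415 × 9.28/67.78 = 0.4676 mV.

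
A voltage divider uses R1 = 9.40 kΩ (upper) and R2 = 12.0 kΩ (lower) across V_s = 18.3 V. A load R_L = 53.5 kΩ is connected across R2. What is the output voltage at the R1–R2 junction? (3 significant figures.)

R2 ‖ R_L = (12.0 × 53.5)/(12.0 + 53.5) = 9.802 kΩ.
Then V_out = V_s · R2'/(R1 + R2') = 18.3 × 9.802/19.20 = 9.341 V.

V_out ≈ 9.34 V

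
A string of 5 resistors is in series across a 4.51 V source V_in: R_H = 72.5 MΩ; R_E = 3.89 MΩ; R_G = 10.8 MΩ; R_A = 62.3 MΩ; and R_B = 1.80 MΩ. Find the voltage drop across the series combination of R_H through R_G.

Total series resistance ΣR = 72.5 + 3.89 + 10.8 + 62.3 + 1.80 = 151.3 MΩ.
R_{R_H..R_G} = 72.5 + 3.89 + 10.8 = 87.19 MΩ.
By the voltage-divider rule, V = 4.51 × 87.19/151.3 = 2.599 V.

V ≈ 2.60 V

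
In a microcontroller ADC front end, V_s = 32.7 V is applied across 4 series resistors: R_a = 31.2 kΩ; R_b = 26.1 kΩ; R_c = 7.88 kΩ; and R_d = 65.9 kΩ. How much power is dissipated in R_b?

P ≈ 1.62 mW

ΣR = 131.1 kΩ → I = 32.7/131.1 = 0.2495 mA.
P = I²R = 0.06223 × 26.1 = 1.624 mW.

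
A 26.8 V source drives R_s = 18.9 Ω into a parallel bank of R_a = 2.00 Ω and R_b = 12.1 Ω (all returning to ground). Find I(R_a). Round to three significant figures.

I ≈ 1.12 A

Combine the parallel branches: R_p = (1/2.00 + 1/12.1)⁻¹ = 1.716 Ω.
V_A = 26.8 × 1.716/20.62 = 2.231 V.
Branch current I = V_A/R_a = 2.231/2.00 = 1.116 A.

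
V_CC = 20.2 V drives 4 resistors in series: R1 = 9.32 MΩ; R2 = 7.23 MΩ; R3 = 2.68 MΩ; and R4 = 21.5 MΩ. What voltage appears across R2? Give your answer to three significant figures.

V ≈ 3.59 V

Total series resistance ΣR = 9.32 + 7.23 + 2.68 + 21.5 = 40.73 MΩ.
V = V_CC · R/ΣR = 20.2 × 0.1775 = 3.586 V.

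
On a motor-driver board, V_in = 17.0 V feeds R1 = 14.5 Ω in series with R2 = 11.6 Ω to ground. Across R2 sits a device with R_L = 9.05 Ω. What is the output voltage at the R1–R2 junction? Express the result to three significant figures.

V_out ≈ 4.41 V

The load sits in parallel with R2, giving an effective lower resistance R2' = R2·R_L/(R2+R_L) = 5.084 Ω.
Then V_out = V_in · R2'/(R1 + R2') = 17.0 × 5.084/19.58 = 4.413 V.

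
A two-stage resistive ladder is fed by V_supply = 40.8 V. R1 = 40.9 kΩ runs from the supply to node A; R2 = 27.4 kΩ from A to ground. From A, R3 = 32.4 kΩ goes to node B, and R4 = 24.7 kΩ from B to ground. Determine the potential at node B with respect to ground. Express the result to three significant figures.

The second stage (R3 + R4 = 57.10 kΩ) loads node A in parallel with R2.
Effective lower resistance at A: R2 ‖ 57.10 = 18.52 kΩ.
So V_A = 40.8 × 0.3116 = 12.71 V.
Stage 2 is unloaded, so V_B = V_A · R4/(R3+R4) = 12.71 × 24.7/57.10 = 5.500 V.

V_B ≈ 5.50 V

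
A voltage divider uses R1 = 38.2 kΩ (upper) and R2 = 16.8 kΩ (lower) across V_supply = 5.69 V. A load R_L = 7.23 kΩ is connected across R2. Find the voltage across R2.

R2 ‖ R_L = (16.8 × 7.23)/(16.8 + 7.23) = 5.055 kΩ.
Now apply the divider: V_out = 5.69 × 0.1169 = 0.6649 V.

V_out ≈ 0.665 V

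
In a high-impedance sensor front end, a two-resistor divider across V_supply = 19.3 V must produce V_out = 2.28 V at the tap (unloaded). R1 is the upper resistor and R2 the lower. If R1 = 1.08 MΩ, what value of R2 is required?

R2 ≈ 0.145 MΩ

The divider ratio is R2/(R1+R2) = 2.28/19.3 = 0.1181.
R2 = R1 · 0.1181/(1 − 0.1181) = 0.1447 MΩ.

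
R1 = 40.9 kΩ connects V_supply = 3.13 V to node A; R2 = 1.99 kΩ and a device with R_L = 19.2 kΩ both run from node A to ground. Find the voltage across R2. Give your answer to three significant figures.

V_out ≈ 0.132 V

First combine the lower leg with the load: R2 ‖ R_L = 1.803 kΩ.
Now apply the divider: V_out = 3.13 × 0.04222 = 0.1322 V.
(Unloaded it would be 0.145 V; the load pulls it down.)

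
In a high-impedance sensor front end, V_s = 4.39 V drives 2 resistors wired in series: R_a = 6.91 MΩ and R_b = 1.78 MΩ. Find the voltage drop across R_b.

V ≈ 0.899 V

Total series resistance ΣR = 6.91 + 1.78 = 8.690 MΩ.
V = V_s · R/ΣR = 4.39 × 0.2048 = 0.8992 V.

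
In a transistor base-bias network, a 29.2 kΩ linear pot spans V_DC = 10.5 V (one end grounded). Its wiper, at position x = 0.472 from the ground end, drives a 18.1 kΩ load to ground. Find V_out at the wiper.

The pot divides into 15.42 kΩ above the wiper and 13.78 kΩ below.
R_L loads the lower segment: effective lower R = 7.824 kΩ.
Loaded-divider output: V_out = 10.5 × 0.3366 = 3.535 V.

V_out ≈ 3.53 V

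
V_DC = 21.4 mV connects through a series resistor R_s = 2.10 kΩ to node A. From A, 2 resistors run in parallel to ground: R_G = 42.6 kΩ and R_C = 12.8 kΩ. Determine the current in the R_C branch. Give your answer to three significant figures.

Parallel bank: R_p = 1/(1/42.6 + 1/12.8) = 9.843 kΩ.
V_A = 21.4 × 9.843/11.94 = 17.64 mV.
I(R_C) = V_A / R_C = 17.64/12.8 = 1.378 µA.

I ≈ 1.38 µA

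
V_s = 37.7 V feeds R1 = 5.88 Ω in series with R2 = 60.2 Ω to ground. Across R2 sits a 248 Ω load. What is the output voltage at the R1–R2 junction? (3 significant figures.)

V_out ≈ 33.6 V

R2 ‖ R_L = (60.2 × 248)/(60.2 + 248) = 48.44 Ω.
Now apply the divider: V_out = 37.7 × 0.8918 = 33.62 V.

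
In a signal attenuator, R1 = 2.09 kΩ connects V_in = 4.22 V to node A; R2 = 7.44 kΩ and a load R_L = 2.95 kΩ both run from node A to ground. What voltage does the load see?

R2 ‖ R_L = (7.44 × 2.95)/(7.44 + 2.95) = 2.112 kΩ.
Then V_out = V_in · R2'/(R1 + R2') = 4.22 × 2.112/4.202 = 2.121 V.
(Unloaded it would be 3.29 V; the load pulls it down.)

V_out ≈ 2.12 V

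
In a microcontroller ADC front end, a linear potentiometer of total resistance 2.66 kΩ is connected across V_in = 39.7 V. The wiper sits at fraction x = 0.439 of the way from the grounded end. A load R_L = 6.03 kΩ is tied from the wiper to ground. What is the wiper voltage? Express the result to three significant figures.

Split the track: R_lower = x·R_p = 1.168 kΩ, R_upper = (1−x)·R_p = 1.492 kΩ.
Lower segment in parallel with the load: 1.168 ‖ 6.03 = 0.9783 kΩ.
Loaded-divider output: V_out = 39.7 × 0.3960 = 15.72 V.
(Unloaded: V_out = x·V_in = 17.4 V.)

V_out ≈ 15.7 V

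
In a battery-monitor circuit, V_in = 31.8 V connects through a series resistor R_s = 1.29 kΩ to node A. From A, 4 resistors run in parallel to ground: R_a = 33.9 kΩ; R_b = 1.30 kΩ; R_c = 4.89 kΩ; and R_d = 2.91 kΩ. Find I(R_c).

I ≈ 2.38 mA

Combine the parallel branches: R_p = (1/33.9 + 1/1.30 + 1/4.89 + 1/2.91)⁻¹ = 0.7425 kΩ.
V_A = 31.8 × 0.7425/2.032 = 11.62 V.
Branch current I = V_A/R_c = 11.62/4.89 = 2.376 mA.
(Equivalently: I_total = 15.65 mA, then current-divider fraction G_k/ΣG = 0.1518.)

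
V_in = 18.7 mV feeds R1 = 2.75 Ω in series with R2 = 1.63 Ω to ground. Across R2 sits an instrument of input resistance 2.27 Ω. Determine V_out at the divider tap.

V_out ≈ 4.80 mV

The load sits in parallel with R2, giving an effective lower resistance R2' = R2·R_L/(R2+R_L) = 0.9487 Ω.
Voltage divider with the loaded lower leg: V_out = 18.7 × 0.9487/(2.75 + 0.9487) = 18.7 × 0.2565 = 4.797 mV.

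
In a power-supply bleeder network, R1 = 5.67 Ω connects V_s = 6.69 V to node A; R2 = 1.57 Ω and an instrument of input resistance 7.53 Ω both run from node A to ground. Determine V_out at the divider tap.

First combine the lower leg with the load: R2 ‖ R_L = 1.299 Ω.
Now apply the divider: V_out = 6.69 × 0.1864 = 1.247 V.

V_out ≈ 1.25 V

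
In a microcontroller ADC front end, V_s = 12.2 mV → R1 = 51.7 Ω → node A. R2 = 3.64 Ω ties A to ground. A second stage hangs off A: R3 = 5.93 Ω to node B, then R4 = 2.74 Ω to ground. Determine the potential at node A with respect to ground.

Looking into the second stage from A: R3 + R4 = 8.670 Ω appears in parallel with R2.
R2 ‖ (R3+R4) = 2.564 Ω.
V_A = 12.2 × 2.564/(51.7 + 2.564) = 0.5764 mV.

V_A ≈ 0.576 mV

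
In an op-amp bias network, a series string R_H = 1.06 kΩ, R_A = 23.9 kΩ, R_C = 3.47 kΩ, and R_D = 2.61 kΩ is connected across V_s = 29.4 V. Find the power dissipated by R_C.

ΣR = 31.04 kΩ → I = 29.4/31.04 = 0.9472 mA.
V(R_C) = I·R = 3.287 V; P = V·I = 3.287 × 0.9472 = 3.113 mW.

P ≈ 3.11 mW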